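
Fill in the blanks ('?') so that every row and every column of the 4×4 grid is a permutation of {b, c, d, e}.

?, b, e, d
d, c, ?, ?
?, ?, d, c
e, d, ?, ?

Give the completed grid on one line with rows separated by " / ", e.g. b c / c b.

c b e d / d c b e / b e d c / e d c b

(r1,c1) = c
(r2,c3) = b
(r2,c4) = e
(r3,c1) = b
(r3,c2) = e
(r4,c3) = c
(r4,c4) = b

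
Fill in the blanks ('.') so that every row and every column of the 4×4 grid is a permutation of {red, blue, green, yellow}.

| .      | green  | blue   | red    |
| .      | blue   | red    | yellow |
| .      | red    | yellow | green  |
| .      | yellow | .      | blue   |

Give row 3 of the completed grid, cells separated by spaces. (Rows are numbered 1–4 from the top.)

(r1,c1) = yellow
(r2,c1) = green
(r3,c1) = blue

blue red yellow green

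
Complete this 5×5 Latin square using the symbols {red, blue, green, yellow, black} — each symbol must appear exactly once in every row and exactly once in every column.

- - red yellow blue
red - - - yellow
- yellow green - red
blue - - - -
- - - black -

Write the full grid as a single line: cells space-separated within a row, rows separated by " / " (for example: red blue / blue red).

Cell (r3,c1): row 3 has {red,green,yellow}; column 1 has {red,blue} → black.
Cell (r3,c4): row 3 has {red,green,yellow,black}; column 4 has {yellow,black} → blue.
Cell (r5,c5): row 5 has {black}; column 5 has {red,blue,yellow} → green.
Cell (r1,c1): row 1 has {red,blue,yellow}; column 1 has {red,blue,black} → green.
Cell (r1,c2): row 1 has {red,blue,green,yellow}; column 2 has {yellow} → black.
Cell (r2,c4): row 2 has {red,yellow}; column 4 has {blue,yellow,black} → green.
Cell (r4,c4): row 4 has {blue}; column 4 has {blue,green,yellow,black} → red.
Cell (r4,c5): row 4 has {red,blue}; column 5 has {red,blue,green,yellow} → black.
Cell (r5,c1): row 5 has {green,black}; column 1 has {red,blue,green,black} → yellow.
Cell (r5,c3): row 5 has {green,yellow,black}; column 3 has {red,green} → blue.
Cell (r2,c2): row 2 has {red,green,yellow}; column 2 has {yellow,black} → blue.
Cell (r2,c3): row 2 has {red,blue,green,yellow}; column 3 has {red,blue,green} → black.
Cell (r4,c2): row 4 has {red,blue,black}; column 2 has {blue,yellow,black} → green.
Cell (r4,c3): row 4 has {red,blue,green,black}; column 3 has {red,blue,green,black} → yellow.
Cell (r5,c2): row 5 has {blue,green,yellow,black}; column 2 has {blue,green,yellow,black} → red.

green black red yellow blue / red blue black green yellow / black yellow green blue red / blue green yellow red black / yellow red blue black green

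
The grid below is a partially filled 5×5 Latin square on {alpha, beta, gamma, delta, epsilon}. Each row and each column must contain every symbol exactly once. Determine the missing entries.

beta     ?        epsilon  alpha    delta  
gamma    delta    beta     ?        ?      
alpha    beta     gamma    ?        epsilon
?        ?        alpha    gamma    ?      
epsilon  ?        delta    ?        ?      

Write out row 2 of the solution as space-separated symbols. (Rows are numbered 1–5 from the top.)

gamma delta beta epsilon alpha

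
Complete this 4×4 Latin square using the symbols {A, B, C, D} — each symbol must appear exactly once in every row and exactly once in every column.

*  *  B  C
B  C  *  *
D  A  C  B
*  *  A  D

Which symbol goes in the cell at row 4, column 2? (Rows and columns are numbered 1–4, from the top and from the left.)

B

(r1,c1) = A
(r1,c2) = D
(r2,c3) = D
(r2,c4) = A
(r4,c1) = C
(r4,c2) = B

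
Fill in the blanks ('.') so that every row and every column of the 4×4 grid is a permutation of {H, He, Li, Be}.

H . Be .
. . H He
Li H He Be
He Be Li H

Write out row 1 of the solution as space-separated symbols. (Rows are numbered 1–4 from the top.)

H He Be Li

Cell (r1,c4): row 1 has {H,Be}; column 4 has {H,He,Be} → Li.
Cell (r2,c1): row 2 has {H,He}; column 1 has {H,He,Li} → Be.
Cell (r2,c2): row 2 has {H,He,Be}; column 2 has {H,Be} → Li.
Cell (r1,c2): row 1 has {H,Li,Be}; column 2 has {H,Li,Be} → He.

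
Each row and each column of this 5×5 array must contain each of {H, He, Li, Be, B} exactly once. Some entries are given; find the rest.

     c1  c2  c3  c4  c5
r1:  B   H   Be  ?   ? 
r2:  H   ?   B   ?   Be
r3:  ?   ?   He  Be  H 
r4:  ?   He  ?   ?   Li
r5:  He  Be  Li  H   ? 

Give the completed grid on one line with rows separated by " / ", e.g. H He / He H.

B H Be Li He / H Li B He Be / Li B He Be H / Be He H B Li / He Be Li H B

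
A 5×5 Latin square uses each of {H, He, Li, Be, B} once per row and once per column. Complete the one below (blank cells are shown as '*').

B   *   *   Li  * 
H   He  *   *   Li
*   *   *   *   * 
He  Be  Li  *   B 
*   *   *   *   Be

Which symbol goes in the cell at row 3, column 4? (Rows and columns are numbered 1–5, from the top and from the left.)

(r1,c2) = H
(r1,c5) = He
(r3,c5) = H
(r4,c4) = H
(r5,c1) = Li
(r5,c2) = B
(r5,c4) = He
(r1,c3) = Be
(r2,c3) = B
(r2,c4) = Be
(r3,c1) = Be
(r3,c2) = Li
(r3,c3) = He
(r3,c4) = B

B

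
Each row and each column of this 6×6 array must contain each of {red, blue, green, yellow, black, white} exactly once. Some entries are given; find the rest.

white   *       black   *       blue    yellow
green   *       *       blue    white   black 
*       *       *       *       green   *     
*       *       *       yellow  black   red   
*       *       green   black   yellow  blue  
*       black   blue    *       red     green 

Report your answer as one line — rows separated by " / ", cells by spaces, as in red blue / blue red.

(r3,c6) = white
(r4,c1) = blue
(r4,c3) = white
(r5,c1) = red
(r5,c2) = white
(r6,c1) = yellow
(r6,c4) = white
(r3,c1) = black
(r3,c4) = red
(r4,c2) = green
(r1,c2) = red
(r1,c4) = green
(r2,c2) = yellow
(r2,c3) = red
(r3,c2) = blue
(r3,c3) = yellow

white red black green blue yellow / green yellow red blue white black / black blue yellow red green white / blue green white yellow black red / red white green black yellow blue / yellow black blue white red green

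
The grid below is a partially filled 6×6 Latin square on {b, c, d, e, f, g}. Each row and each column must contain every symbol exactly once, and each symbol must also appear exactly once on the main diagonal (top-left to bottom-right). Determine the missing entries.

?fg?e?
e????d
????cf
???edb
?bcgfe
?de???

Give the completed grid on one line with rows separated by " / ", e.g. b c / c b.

b f g d e c / e c b f g d / g e d b c f / c g f e d b / d b c g f e / f d e c b g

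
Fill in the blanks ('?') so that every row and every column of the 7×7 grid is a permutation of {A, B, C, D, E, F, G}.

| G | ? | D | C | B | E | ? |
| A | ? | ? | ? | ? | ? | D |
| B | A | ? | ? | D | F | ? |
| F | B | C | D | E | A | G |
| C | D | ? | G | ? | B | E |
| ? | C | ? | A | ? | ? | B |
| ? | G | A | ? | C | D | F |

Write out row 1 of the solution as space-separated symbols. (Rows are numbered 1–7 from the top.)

At row 1, column 2: row 1 has {B,C,D,E,G}; column 2 has {A,B,C,D,G}; that leaves F.
At row 1, column 7: row 1 has {B,C,D,E,F,G}; column 7 has {B,D,E,F,G}; that leaves A.

G F D C B E A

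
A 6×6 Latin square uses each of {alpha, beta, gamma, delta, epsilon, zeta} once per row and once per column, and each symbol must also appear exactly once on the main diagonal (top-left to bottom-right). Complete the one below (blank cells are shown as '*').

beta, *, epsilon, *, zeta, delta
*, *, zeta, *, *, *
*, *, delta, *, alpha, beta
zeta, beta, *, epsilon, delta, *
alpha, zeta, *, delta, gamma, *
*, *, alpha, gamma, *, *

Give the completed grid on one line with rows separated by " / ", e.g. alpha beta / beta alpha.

beta gamma epsilon alpha zeta delta / delta alpha zeta beta epsilon gamma / gamma epsilon delta zeta alpha beta / zeta beta gamma epsilon delta alpha / alpha zeta beta delta gamma epsilon / epsilon delta alpha gamma beta zeta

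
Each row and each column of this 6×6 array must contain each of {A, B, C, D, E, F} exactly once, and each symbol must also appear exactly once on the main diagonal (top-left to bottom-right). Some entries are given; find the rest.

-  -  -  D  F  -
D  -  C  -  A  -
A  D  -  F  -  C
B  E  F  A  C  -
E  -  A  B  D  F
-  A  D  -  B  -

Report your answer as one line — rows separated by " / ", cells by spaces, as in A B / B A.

(r1,c1) = C
(r1,c2) = B
(r1,c3) = E
(r1,c6) = A
(r2,c2) = F
(r2,c4) = E
(r2,c6) = B
(r3,c3) = B
(r3,c5) = E
(r4,c6) = D
(r5,c2) = C
(r6,c1) = F
(r6,c4) = C
(r6,c6) = E

C B E D F A / D F C E A B / A D B F E C / B E F A C D / E C A B D F / F A D C B E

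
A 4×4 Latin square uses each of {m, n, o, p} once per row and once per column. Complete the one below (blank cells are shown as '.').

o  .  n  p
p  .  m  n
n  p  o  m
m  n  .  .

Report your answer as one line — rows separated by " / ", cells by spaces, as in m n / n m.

(r1,c2) = m
(r2,c2) = o
(r4,c3) = p
(r4,c4) = o

o m n p / p o m n / n p o m / m n p o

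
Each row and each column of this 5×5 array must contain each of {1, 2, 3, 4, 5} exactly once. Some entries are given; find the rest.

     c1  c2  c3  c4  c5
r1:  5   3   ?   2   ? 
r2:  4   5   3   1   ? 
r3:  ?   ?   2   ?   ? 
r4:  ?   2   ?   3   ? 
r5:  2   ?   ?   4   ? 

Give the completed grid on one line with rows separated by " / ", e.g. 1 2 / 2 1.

5 3 1 2 4 / 4 5 3 1 2 / 3 4 2 5 1 / 1 2 4 3 5 / 2 1 5 4 3

(r2,c5) = 2
(r3,c4) = 5
(r4,c1) = 1
(r5,c2) = 1
(r5,c3) = 5
(r5,c5) = 3
(r3,c1) = 3
(r3,c2) = 4
(r3,c5) = 1
(r4,c3) = 4
(r4,c5) = 5
(r1,c3) = 1
(r1,c5) = 4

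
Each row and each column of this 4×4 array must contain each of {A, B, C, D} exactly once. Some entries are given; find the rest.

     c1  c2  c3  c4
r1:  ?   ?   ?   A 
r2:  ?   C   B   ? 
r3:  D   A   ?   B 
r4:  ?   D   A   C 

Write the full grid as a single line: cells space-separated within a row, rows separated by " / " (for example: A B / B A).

C B D A / A C B D / D A C B / B D A C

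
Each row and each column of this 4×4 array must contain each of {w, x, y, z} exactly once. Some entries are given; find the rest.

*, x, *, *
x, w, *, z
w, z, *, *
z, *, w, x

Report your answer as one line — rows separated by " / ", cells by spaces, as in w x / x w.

(r1,c1) = y
(r1,c3) = z
(r1,c4) = w
(r2,c3) = y
(r3,c3) = x
(r3,c4) = y
(r4,c2) = y

y x z w / x w y z / w z x y / z y w x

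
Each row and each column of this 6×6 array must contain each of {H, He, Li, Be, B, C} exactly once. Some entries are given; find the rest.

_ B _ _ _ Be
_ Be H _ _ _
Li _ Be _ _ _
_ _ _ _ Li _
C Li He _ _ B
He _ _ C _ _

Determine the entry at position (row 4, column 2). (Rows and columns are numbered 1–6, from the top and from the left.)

Cell (r1,c1): row 1 has {Be,B}; column 1 has {He,Li,C} → H.
Cell (r2,c1): row 2 has {H,Be}; column 1 has {H,He,Li,C} → B.
Cell (r4,c1): row 4 has {Li}; column 1 has {H,He,Li,B,C} → Be.
Cell (r6,c2): row 6 has {He,C}; column 2 has {Li,Be,B} → H.
Cell (r6,c6): row 6 has {H,He,C}; column 6 has {Be,B} → Li.
Cell (r6,c3): row 6 has {H,He,Li,C}; column 3 has {H,He,Be} → B.
Cell (r6,c5): row 6 has {H,He,Li,B,C}; column 5 has {Li} → Be.
Cell (r4,c3): row 4 has {Li,Be}; column 3 has {H,He,Be,B} → C.
Cell (r5,c5): row 5 has {He,Li,B,C}; column 5 has {Li,Be} → H.
Cell (r1,c3): row 1 has {H,Be,B}; column 3 has {H,He,Be,B,C} → Li.
Cell (r1,c4): row 1 has {H,Li,Be,B}; column 4 has {C} → He.
Cell (r1,c5): row 1 has {H,He,Li,Be,B}; column 5 has {H,Li,Be} → C.
Cell (r2,c4): row 2 has {H,Be,B}; column 4 has {He,C} → Li.
Cell (r2,c5): row 2 has {H,Li,Be,B}; column 5 has {H,Li,Be,C} → He.
Cell (r2,c6): row 2 has {H,He,Li,Be,B}; column 6 has {Li,Be,B} → C.
Cell (r3,c5): row 3 has {Li,Be}; column 5 has {H,He,Li,Be,C} → B.
Cell (r4,c2): row 4 has {Li,Be,C}; column 2 has {H,Li,Be,B} → He.

He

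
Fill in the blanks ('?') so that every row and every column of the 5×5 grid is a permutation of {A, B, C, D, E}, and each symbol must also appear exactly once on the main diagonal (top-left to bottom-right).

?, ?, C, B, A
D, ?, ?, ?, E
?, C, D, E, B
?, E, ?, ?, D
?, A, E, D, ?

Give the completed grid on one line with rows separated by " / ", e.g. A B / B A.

(r1,c1) = E
(r1,c2) = D
(r2,c2) = B
(r2,c3) = A
(r2,c4) = C
(r3,c1) = A
(r4,c3) = B
(r4,c4) = A
(r5,c5) = C
(r4,c1) = C
(r5,c1) = B

E D C B A / D B A C E / A C D E B / C E B A D / B A E D C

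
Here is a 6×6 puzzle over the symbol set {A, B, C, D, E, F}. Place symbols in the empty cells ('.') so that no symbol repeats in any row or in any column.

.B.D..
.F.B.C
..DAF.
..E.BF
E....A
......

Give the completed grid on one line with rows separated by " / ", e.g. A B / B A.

F B C D A E / D F A B E C / C E D A F B / A D E C B F / E C B F D A / B A F E C D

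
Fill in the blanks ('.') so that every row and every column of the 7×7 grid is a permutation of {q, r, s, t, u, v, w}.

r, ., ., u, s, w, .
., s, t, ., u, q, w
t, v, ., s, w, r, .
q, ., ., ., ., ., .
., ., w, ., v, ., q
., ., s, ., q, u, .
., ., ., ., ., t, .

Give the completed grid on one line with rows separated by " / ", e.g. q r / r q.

r q v u s w t / v s t r u q w / t v q s w r u / q u r w t v s / u r w t v s q / w t s v q u r / s w u q r t v

row 2 has {q,s,t,u,w}; column 1 has {q,r,t} — only v is left for (r2,c1).
row 2 has {q,s,t,u,v,w}; column 4 has {s,u} — only r is left for (r2,c4).
row 3 has {r,s,t,v,w}; column 7 has {q,w} — only u is left for (r3,c7).
row 5 has {q,v,w}; column 4 has {r,s,u} — only t is left for (r5,c4).
row 5 has {q,t,v,w}; column 6 has {q,r,t,u,w} — only s is left for (r5,c6).
row 6 has {q,s,u}; column 1 has {q,r,t,v} — only w is left for (r6,c1).
row 6 has {q,s,u,w}; column 4 has {r,s,t,u} — only v is left for (r6,c4).
row 7 has {t}; column 5 has {q,s,u,v,w} — only r is left for (r7,c5).
row 3 has {r,s,t,u,v,w}; column 3 has {s,t,w} — only q is left for (r3,c3).
row 4 has {q}; column 4 has {r,s,t,u,v} — only w is left for (r4,c4).
row 4 has {q,w}; column 5 has {q,r,s,u,v,w} — only t is left for (r4,c5).
row 4 has {q,t,w}; column 6 has {q,r,s,t,u,w} — only v is left for (r4,c6).
row 5 has {q,s,t,v,w}; column 1 has {q,r,t,v,w} — only u is left for (r5,c1).
row 5 has {q,s,t,u,v,w}; column 2 has {s,v} — only r is left for (r5,c2).
row 6 has {q,s,u,v,w}; column 2 has {r,s,v} — only t is left for (r6,c2).
row 6 has {q,s,t,u,v,w}; column 7 has {q,u,w} — only r is left for (r6,c7).
row 7 has {r,t}; column 1 has {q,r,t,u,v,w} — only s is left for (r7,c1).
row 7 has {r,s,t}; column 4 has {r,s,t,u,v,w} — only q is left for (r7,c4).
row 7 has {q,r,s,t}; column 7 has {q,r,u,w} — only v is left for (r7,c7).
row 1 has {r,s,u,w}; column 2 has {r,s,t,v} — only q is left for (r1,c2).
row 1 has {q,r,s,u,w}; column 3 has {q,s,t,w} — only v is left for (r1,c3).
row 1 has {q,r,s,u,v,w}; column 7 has {q,r,u,v,w} — only t is left for (r1,c7).
row 4 has {q,t,v,w}; column 2 has {q,r,s,t,v} — only u is left for (r4,c2).
row 4 has {q,t,u,v,w}; column 3 has {q,s,t,v,w} — only r is left for (r4,c3).
row 4 has {q,r,t,u,v,w}; column 7 has {q,r,t,u,v,w} — only s is left for (r4,c7).
row 7 has {q,r,s,t,v}; column 2 has {q,r,s,t,u,v} — only w is left for (r7,c2).
row 7 has {q,r,s,t,v,w}; column 3 has {q,r,s,t,v,w} — only u is left for (r7,c3).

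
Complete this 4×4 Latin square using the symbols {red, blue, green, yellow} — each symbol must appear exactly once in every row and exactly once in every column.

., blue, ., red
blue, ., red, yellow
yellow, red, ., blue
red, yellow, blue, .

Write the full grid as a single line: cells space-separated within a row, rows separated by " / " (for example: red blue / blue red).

green blue yellow red / blue green red yellow / yellow red green blue / red yellow blue green

Cell (r1,c1): row 1 has {red,blue}; column 1 has {red,blue,yellow} → green.
Cell (r1,c3): row 1 has {red,blue,green}; column 3 has {red,blue} → yellow.
Cell (r2,c2): row 2 has {red,blue,yellow}; column 2 has {red,blue,yellow} → green.
Cell (r3,c3): row 3 has {red,blue,yellow}; column 3 has {red,blue,yellow} → green.
Cell (r4,c4): row 4 has {red,blue,yellow}; column 4 has {red,blue,yellow} → green.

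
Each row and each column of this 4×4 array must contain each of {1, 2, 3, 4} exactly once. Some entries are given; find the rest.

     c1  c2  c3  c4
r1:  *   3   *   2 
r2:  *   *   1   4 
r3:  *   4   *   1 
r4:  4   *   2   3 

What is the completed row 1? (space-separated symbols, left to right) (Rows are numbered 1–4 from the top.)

1 3 4 2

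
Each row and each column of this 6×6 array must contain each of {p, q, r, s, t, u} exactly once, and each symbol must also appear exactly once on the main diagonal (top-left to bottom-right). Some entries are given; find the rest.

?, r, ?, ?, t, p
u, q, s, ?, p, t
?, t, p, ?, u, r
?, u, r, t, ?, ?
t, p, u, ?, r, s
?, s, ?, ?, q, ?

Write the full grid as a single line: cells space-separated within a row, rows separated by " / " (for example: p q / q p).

s r q u t p / u q s r p t / q t p s u r / p u r t s q / t p u q r s / r s t p q u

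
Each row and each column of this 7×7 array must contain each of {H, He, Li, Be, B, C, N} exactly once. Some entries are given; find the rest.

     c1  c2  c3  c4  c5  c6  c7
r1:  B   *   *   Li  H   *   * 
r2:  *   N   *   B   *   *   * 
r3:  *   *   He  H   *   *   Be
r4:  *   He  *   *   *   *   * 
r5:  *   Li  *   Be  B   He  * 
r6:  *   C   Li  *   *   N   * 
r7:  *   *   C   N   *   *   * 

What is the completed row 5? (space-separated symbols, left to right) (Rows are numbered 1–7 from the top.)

C Li H Be B He N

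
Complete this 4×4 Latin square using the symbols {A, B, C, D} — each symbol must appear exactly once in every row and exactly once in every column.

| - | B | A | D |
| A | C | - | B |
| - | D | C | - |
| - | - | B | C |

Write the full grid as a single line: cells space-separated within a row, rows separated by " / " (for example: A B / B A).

C B A D / A C D B / B D C A / D A B C

(r1,c1) = C
(r2,c3) = D
(r3,c1) = B
(r3,c4) = A
(r4,c1) = D
(r4,c2) = A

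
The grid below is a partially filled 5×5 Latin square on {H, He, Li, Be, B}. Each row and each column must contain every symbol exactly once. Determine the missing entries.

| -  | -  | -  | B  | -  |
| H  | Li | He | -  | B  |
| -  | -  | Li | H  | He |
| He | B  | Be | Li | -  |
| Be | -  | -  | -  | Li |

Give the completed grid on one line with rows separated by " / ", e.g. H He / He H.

Li He H B Be / H Li He Be B / B Be Li H He / He B Be Li H / Be H B He Li

(r1,c1) = Li
(r1,c3) = H
(r1,c5) = Be
(r2,c4) = Be
(r3,c1) = B
(r3,c2) = Be
(r4,c5) = H
(r5,c3) = B
(r5,c4) = He
(r1,c2) = He
(r5,c2) = H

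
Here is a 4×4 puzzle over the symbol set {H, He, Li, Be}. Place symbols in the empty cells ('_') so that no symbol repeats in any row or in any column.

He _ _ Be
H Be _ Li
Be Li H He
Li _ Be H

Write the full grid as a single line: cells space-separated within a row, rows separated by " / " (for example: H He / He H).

He H Li Be / H Be He Li / Be Li H He / Li He Be H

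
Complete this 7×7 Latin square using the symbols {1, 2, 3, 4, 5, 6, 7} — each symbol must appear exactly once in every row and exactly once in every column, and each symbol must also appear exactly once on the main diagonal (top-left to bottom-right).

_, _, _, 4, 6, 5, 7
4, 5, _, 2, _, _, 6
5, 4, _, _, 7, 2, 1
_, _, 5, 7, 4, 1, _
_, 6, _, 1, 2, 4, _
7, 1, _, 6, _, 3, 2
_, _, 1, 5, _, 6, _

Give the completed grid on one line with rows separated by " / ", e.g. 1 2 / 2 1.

1 3 2 4 6 5 7 / 4 5 3 2 1 7 6 / 5 4 6 3 7 2 1 / 6 2 5 7 4 1 3 / 3 6 7 1 2 4 5 / 7 1 4 6 5 3 2 / 2 7 1 5 3 6 4

(r1,c1) = 1
(r2,c6) = 7
(r3,c3) = 6
(r3,c4) = 3
(r4,c7) = 3
(r5,c1) = 3
(r5,c3) = 7
(r5,c7) = 5
(r6,c3) = 4
(r6,c5) = 5
(r7,c1) = 2
(r7,c5) = 3
(r7,c7) = 4
(r2,c3) = 3
(r2,c5) = 1
(r4,c1) = 6
(r4,c2) = 2
(r7,c2) = 7
(r1,c2) = 3
(r1,c3) = 2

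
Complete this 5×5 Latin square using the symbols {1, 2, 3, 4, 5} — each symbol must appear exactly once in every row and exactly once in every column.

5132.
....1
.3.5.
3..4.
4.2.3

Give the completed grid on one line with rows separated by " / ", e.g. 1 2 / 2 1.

At row 1, column 5: row 1 has {1,2,3,5}; column 5 has {1,3}; that leaves 4.
At row 2, column 1: row 2 has {1}; column 1 has {3,4,5}; that leaves 2.
At row 2, column 4: row 2 has {1,2}; column 4 has {2,4,5}; that leaves 3.
At row 3, column 1: row 3 has {3,5}; column 1 has {2,3,4,5}; that leaves 1.
At row 3, column 3: row 3 has {1,3,5}; column 3 has {2,3}; that leaves 4.
At row 3, column 5: row 3 has {1,3,4,5}; column 5 has {1,3,4}; that leaves 2.
At row 4, column 5: row 4 has {3,4}; column 5 has {1,2,3,4}; that leaves 5.
At row 5, column 2: row 5 has {2,3,4}; column 2 has {1,3}; that leaves 5.
At row 5, column 4: row 5 has {2,3,4,5}; column 4 has {2,3,4,5}; that leaves 1.
At row 2, column 2: row 2 has {1,2,3}; column 2 has {1,3,5}; that leaves 4.
At row 2, column 3: row 2 has {1,2,3,4}; column 3 has {2,3,4}; that leaves 5.
At row 4, column 2: row 4 has {3,4,5}; column 2 has {1,3,4,5}; that leaves 2.
At row 4, column 3: row 4 has {2,3,4,5}; column 3 has {2,3,4,5}; that leaves 1.

5 1 3 2 4 / 2 4 5 3 1 / 1 3 4 5 2 / 3 2 1 4 5 / 4 5 2 1 3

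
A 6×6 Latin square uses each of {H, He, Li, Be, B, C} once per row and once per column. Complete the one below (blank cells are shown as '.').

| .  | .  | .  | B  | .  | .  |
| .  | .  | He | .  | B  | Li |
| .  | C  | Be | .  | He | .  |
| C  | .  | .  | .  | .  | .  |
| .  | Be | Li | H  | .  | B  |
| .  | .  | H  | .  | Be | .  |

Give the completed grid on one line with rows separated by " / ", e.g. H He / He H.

Cell (r1,c3): row 1 has {B}; column 3 has {H,He,Li,Be} → C.
Cell (r2,c2): row 2 has {He,Li,B}; column 2 has {Be,C} → H.
Cell (r3,c4): row 3 has {He,Be,C}; column 4 has {H,B} → Li.
Cell (r3,c6): row 3 has {He,Li,Be,C}; column 6 has {Li,B} → H.
Cell (r4,c3): row 4 has {C}; column 3 has {H,He,Li,Be,C} → B.
Cell (r5,c1): row 5 has {H,Li,Be,B}; column 1 has {C} → He.
Cell (r5,c5): row 5 has {H,He,Li,Be,B}; column 5 has {He,Be,B} → C.
Cell (r2,c1): row 2 has {H,He,Li,B}; column 1 has {He,C} → Be.
Cell (r2,c4): row 2 has {H,He,Li,Be,B}; column 4 has {H,Li,B} → C.
Cell (r3,c1): row 3 has {H,He,Li,Be,C}; column 1 has {He,Be,C} → B.
Cell (r6,c1): row 6 has {H,Be}; column 1 has {He,Be,B,C} → Li.
Cell (r6,c4): row 6 has {H,Li,Be}; column 4 has {H,Li,B,C} → He.
Cell (r6,c6): row 6 has {H,He,Li,Be}; column 6 has {H,Li,B} → C.
Cell (r1,c1): row 1 has {B,C}; column 1 has {He,Li,Be,B,C} → H.
Cell (r1,c5): row 1 has {H,B,C}; column 5 has {He,Be,B,C} → Li.
Cell (r4,c4): row 4 has {B,C}; column 4 has {H,He,Li,B,C} → Be.
Cell (r4,c5): row 4 has {Be,B,C}; column 5 has {He,Li,Be,B,C} → H.
Cell (r4,c6): row 4 has {H,Be,B,C}; column 6 has {H,Li,B,C} → He.
Cell (r6,c2): row 6 has {H,He,Li,Be,C}; column 2 has {H,Be,C} → B.
Cell (r1,c2): row 1 has {H,Li,B,C}; column 2 has {H,Be,B,C} → He.
Cell (r1,c6): row 1 has {H,He,Li,B,C}; column 6 has {H,He,Li,B,C} → Be.
Cell (r4,c2): row 4 has {H,He,Be,B,C}; column 2 has {H,He,Be,B,C} → Li.

H He C B Li Be / Be H He C B Li / B C Be Li He H / C Li B Be H He / He Be Li H C B / Li B H He Be C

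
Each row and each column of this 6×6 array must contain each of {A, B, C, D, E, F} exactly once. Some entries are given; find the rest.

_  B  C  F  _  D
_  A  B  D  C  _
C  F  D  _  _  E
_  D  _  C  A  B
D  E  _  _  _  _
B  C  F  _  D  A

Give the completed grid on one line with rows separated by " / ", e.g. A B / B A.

A B C F E D / E A B D C F / C F D A B E / F D E C A B / D E A B F C / B C F E D A

(r1,c5) = E
(r2,c6) = F
(r3,c5) = B
(r4,c3) = E
(r5,c3) = A
(r5,c4) = B
(r5,c5) = F
(r5,c6) = C
(r6,c4) = E
(r1,c1) = A
(r2,c1) = E
(r3,c4) = A
(r4,c1) = F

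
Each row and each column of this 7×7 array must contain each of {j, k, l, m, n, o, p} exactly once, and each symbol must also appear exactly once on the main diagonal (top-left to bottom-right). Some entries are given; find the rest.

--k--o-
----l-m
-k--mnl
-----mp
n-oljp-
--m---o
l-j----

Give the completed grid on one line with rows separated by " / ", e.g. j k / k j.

m l k n p o j / k o n p l j m / j k p o m n l / o j l k n m p / n m o l j p k / p n m j k l o / l p j m o k n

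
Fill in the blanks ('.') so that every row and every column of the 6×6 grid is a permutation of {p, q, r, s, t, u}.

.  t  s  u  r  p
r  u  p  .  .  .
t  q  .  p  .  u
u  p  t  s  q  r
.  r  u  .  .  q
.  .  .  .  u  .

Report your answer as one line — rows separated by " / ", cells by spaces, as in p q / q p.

q t s u r p / r u p q t s / t q r p s u / u p t s q r / s r u t p q / p s q r u t

Cell (r1,c1): row 1 has {p,r,s,t,u}; column 1 has {r,t,u} → q.
Cell (r3,c3): row 3 has {p,q,t,u}; column 3 has {p,s,t,u} → r.
Cell (r3,c5): row 3 has {p,q,r,t,u}; column 5 has {q,r,u} → s.
Cell (r5,c4): row 5 has {q,r,u}; column 4 has {p,s,u} → t.
Cell (r5,c5): row 5 has {q,r,t,u}; column 5 has {q,r,s,u} → p.
Cell (r6,c2): row 6 has {u}; column 2 has {p,q,r,t,u} → s.
Cell (r6,c3): row 6 has {s,u}; column 3 has {p,r,s,t,u} → q.
Cell (r6,c4): row 6 has {q,s,u}; column 4 has {p,s,t,u} → r.
Cell (r6,c6): row 6 has {q,r,s,u}; column 6 has {p,q,r,u} → t.
Cell (r2,c4): row 2 has {p,r,u}; column 4 has {p,r,s,t,u} → q.
Cell (r2,c5): row 2 has {p,q,r,u}; column 5 has {p,q,r,s,u} → t.
Cell (r2,c6): row 2 has {p,q,r,t,u}; column 6 has {p,q,r,t,u} → s.
Cell (r5,c1): row 5 has {p,q,r,t,u}; column 1 has {q,r,t,u} → s.
Cell (r6,c1): row 6 has {q,r,s,t,u}; column 1 has {q,r,s,t,u} → p.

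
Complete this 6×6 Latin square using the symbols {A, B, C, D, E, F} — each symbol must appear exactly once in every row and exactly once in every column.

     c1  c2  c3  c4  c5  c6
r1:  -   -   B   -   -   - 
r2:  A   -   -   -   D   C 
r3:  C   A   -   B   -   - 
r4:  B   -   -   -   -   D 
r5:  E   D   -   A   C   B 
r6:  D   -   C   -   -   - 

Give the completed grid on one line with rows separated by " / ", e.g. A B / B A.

At row 1, column 1: row 1 has {B}; column 1 has {A,B,C,D,E}; that leaves F.
At row 5, column 3: row 5 has {A,B,C,D,E}; column 3 has {B,C}; that leaves F.
At row 2, column 3: row 2 has {A,C,D}; column 3 has {B,C,F}; that leaves E.
At row 2, column 4: row 2 has {A,C,D,E}; column 4 has {A,B}; that leaves F.
At row 3, column 3: row 3 has {A,B,C}; column 3 has {B,C,E,F}; that leaves D.
At row 4, column 3: row 4 has {B,D}; column 3 has {B,C,D,E,F}; that leaves A.
At row 6, column 4: row 6 has {C,D}; column 4 has {A,B,F}; that leaves E.
At row 2, column 2: row 2 has {A,C,D,E,F}; column 2 has {A,D}; that leaves B.
At row 4, column 4: row 4 has {A,B,D}; column 4 has {A,B,E,F}; that leaves C.
At row 6, column 2: row 6 has {C,D,E}; column 2 has {A,B,D}; that leaves F.
At row 6, column 6: row 6 has {C,D,E,F}; column 6 has {B,C,D}; that leaves A.
At row 1, column 4: row 1 has {B,F}; column 4 has {A,B,C,E,F}; that leaves D.
At row 1, column 6: row 1 has {B,D,F}; column 6 has {A,B,C,D}; that leaves E.
At row 3, column 6: row 3 has {A,B,C,D}; column 6 has {A,B,C,D,E}; that leaves F.
At row 4, column 2: row 4 has {A,B,C,D}; column 2 has {A,B,D,F}; that leaves E.
At row 4, column 5: row 4 has {A,B,C,D,E}; column 5 has {C,D}; that leaves F.
At row 6, column 5: row 6 has {A,C,D,E,F}; column 5 has {C,D,F}; that leaves B.
At row 1, column 2: row 1 has {B,D,E,F}; column 2 has {A,B,D,E,F}; that leaves C.
At row 1, column 5: row 1 has {B,C,D,E,F}; column 5 has {B,C,D,F}; that leaves A.
At row 3, column 5: row 3 has {A,B,C,D,F}; column 5 has {A,B,C,D,F}; that leaves E.

F C B D A E / A B E F D C / C A D B E F / B E A C F D / E D F A C B / D F C E B A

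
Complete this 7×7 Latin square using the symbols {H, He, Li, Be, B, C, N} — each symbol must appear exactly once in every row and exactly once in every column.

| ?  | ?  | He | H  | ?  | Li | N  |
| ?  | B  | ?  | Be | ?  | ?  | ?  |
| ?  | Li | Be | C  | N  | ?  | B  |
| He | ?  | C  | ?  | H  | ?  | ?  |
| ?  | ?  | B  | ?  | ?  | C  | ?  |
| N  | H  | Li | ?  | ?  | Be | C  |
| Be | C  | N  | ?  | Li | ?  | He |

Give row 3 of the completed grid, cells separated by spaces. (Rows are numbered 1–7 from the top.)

H Li Be C N He B

(r1,c2) = Be
(r2,c3) = H
(r2,c7) = Li
(r3,c1) = H
(r3,c6) = He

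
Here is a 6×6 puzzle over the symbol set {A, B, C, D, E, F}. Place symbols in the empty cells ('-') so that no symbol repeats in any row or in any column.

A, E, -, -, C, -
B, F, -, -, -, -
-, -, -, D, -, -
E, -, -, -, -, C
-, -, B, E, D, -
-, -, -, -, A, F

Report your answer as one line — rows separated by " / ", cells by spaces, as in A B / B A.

(r2,c5) = E
(r5,c6) = A
(r2,c6) = D
(r5,c2) = C
(r1,c6) = B
(r3,c6) = E
(r5,c1) = F
(r1,c4) = F
(r3,c1) = C
(r6,c1) = D
(r6,c2) = B
(r6,c4) = C
(r1,c3) = D
(r2,c4) = A
(r3,c2) = A
(r3,c3) = F
(r3,c5) = B
(r4,c2) = D
(r4,c3) = A
(r4,c4) = B
(r4,c5) = F
(r6,c3) = E
(r2,c3) = C

A E D F C B / B F C A E D / C A F D B E / E D A B F C / F C B E D A / D B E C A F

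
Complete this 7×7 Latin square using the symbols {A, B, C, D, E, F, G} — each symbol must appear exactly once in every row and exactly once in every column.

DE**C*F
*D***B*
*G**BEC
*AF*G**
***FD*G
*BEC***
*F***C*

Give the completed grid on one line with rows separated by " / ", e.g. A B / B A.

(r4,c6) = D
(r5,c2) = C
(r5,c6) = A
(r1,c6) = G
(r5,c3) = B
(r6,c6) = F
(r1,c3) = A
(r1,c4) = B
(r3,c3) = D
(r3,c4) = A
(r4,c4) = E
(r4,c7) = B
(r5,c1) = E
(r6,c5) = A
(r6,c7) = D
(r7,c3) = G
(r7,c4) = D
(r7,c5) = E
(r7,c7) = A
(r2,c3) = C
(r2,c4) = G
(r2,c5) = F
(r2,c7) = E
(r3,c1) = F
(r4,c1) = C
(r6,c1) = G
(r7,c1) = B
(r2,c1) = A

D E A B C G F / A D C G F B E / F G D A B E C / C A F E G D B / E C B F D A G / G B E C A F D / B F G D E C A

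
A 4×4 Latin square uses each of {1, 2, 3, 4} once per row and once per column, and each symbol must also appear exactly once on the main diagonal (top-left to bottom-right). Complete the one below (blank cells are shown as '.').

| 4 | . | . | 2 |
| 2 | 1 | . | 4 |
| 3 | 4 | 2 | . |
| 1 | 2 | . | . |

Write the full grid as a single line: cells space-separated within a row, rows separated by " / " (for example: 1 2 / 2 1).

4 3 1 2 / 2 1 3 4 / 3 4 2 1 / 1 2 4 3

At row 1, column 2: row 1 has {2,4}; column 2 has {1,2,4}; that leaves 3.
At row 1, column 3: row 1 has {2,3,4}; column 3 has {2}; that leaves 1.
At row 2, column 3: row 2 has {1,2,4}; column 3 has {1,2}; that leaves 3.
At row 3, column 4: row 3 has {2,3,4}; column 4 has {2,4}; that leaves 1.
At row 4, column 3: row 4 has {1,2}; column 3 has {1,2,3}; that leaves 4.
At row 4, column 4: row 4 has {1,2,4}; column 4 has {1,2,4}; the diagonal has {1,2,4}; that leaves 3.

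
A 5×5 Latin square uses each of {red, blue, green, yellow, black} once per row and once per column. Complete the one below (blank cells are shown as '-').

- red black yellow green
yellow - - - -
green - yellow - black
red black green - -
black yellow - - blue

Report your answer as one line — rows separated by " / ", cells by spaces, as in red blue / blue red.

blue red black yellow green / yellow green blue black red / green blue yellow red black / red black green blue yellow / black yellow red green blue

row 1 has {red,green,yellow,black}; column 1 has {red,green,yellow,black} — only blue is left for (r1,c1).
row 2 has {yellow}; column 5 has {blue,green,black} — only red is left for (r2,c5).
row 3 has {green,yellow,black}; column 2 has {red,yellow,black} — only blue is left for (r3,c2).
row 3 has {blue,green,yellow,black}; column 4 has {yellow} — only red is left for (r3,c4).
row 4 has {red,green,black}; column 4 has {red,yellow} — only blue is left for (r4,c4).
row 4 has {red,blue,green,black}; column 5 has {red,blue,green,black} — only yellow is left for (r4,c5).
row 5 has {blue,yellow,black}; column 3 has {green,yellow,black} — only red is left for (r5,c3).
row 5 has {red,blue,yellow,black}; column 4 has {red,blue,yellow} — only green is left for (r5,c4).
row 2 has {red,yellow}; column 2 has {red,blue,yellow,black} — only green is left for (r2,c2).
row 2 has {red,green,yellow}; column 3 has {red,green,yellow,black} — only blue is left for (r2,c3).
row 2 has {red,blue,green,yellow}; column 4 has {red,blue,green,yellow} — only black is left for (r2,c4).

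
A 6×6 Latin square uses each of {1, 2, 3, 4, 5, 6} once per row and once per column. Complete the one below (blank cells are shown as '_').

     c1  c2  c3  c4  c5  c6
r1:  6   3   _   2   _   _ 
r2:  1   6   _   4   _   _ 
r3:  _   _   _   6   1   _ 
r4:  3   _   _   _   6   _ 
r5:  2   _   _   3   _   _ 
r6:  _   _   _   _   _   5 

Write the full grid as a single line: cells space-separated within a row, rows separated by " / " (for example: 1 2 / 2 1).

6 3 4 2 5 1 / 1 6 5 4 2 3 / 5 4 3 6 1 2 / 3 1 2 5 6 4 / 2 5 1 3 4 6 / 4 2 6 1 3 5

At row 6, column 1: row 6 has {5}; column 1 has {1,2,3,6}; that leaves 4.
At row 6, column 4: row 6 has {4,5}; column 4 has {2,3,4,6}; that leaves 1.
At row 3, column 1: row 3 has {1,6}; column 1 has {1,2,3,4,6}; that leaves 5.
At row 4, column 4: row 4 has {3,6}; column 4 has {1,2,3,4,6}; that leaves 5.
At row 6, column 2: row 6 has {1,4,5}; column 2 has {3,6}; that leaves 2.
At row 6, column 5: row 6 has {1,2,4,5}; column 5 has {1,6}; that leaves 3.
At row 3, column 2: row 3 has {1,5,6}; column 2 has {2,3,6}; that leaves 4.
At row 4, column 2: row 4 has {3,5,6}; column 2 has {2,3,4,6}; that leaves 1.
At row 5, column 2: row 5 has {2,3}; column 2 has {1,2,3,4,6}; that leaves 5.
At row 5, column 5: row 5 has {2,3,5}; column 5 has {1,3,6}; that leaves 4.
At row 6, column 3: row 6 has {1,2,3,4,5}; column 3 is empty so far; that leaves 6.
At row 1, column 5: row 1 has {2,3,6}; column 5 has {1,3,4,6}; that leaves 5.
At row 2, column 5: row 2 has {1,4,6}; column 5 has {1,3,4,5,6}; that leaves 2.
At row 2, column 6: row 2 has {1,2,4,6}; column 6 has {5}; that leaves 3.
At row 3, column 6: row 3 has {1,4,5,6}; column 6 has {3,5}; that leaves 2.
At row 4, column 6: row 4 has {1,3,5,6}; column 6 has {2,3,5}; that leaves 4.
At row 5, column 3: row 5 has {2,3,4,5}; column 3 has {6}; that leaves 1.
At row 5, column 6: row 5 has {1,2,3,4,5}; column 6 has {2,3,4,5}; that leaves 6.
At row 1, column 3: row 1 has {2,3,5,6}; column 3 has {1,6}; that leaves 4.
At row 1, column 6: row 1 has {2,3,4,5,6}; column 6 has {2,3,4,5,6}; that leaves 1.
At row 2, column 3: row 2 has {1,2,3,4,6}; column 3 has {1,4,6}; that leaves 5.
At row 3, column 3: row 3 has {1,2,4,5,6}; column 3 has {1,4,5,6}; that leaves 3.
At row 4, column 3: row 4 has {1,3,4,5,6}; column 3 has {1,3,4,5,6}; that leaves 2.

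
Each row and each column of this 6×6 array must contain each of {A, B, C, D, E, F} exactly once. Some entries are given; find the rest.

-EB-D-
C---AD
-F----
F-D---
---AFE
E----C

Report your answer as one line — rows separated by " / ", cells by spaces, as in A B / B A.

(r1,c1): row 1 has {B,D,E}; column 1 has {C,E,F}, so it must be A.
(r1,c6): row 1 has {A,B,D,E}; column 6 has {C,D,E}, so it must be F.
(r2,c2): row 2 has {A,C,D}; column 2 has {E,F}, so it must be B.
(r5,c3): row 5 has {A,E,F}; column 3 has {B,D}, so it must be C.
(r6,c5): row 6 has {C,E}; column 5 has {A,D,F}, so it must be B.
(r1,c4): row 1 has {A,B,D,E,F}; column 4 has {A}, so it must be C.
(r5,c2): row 5 has {A,C,E,F}; column 2 has {B,E,F}, so it must be D.
(r6,c2): row 6 has {B,C,E}; column 2 has {B,D,E,F}, so it must be A.
(r6,c3): row 6 has {A,B,C,E}; column 3 has {B,C,D}, so it must be F.
(r6,c4): row 6 has {A,B,C,E,F}; column 4 has {A,C}, so it must be D.
(r2,c3): row 2 has {A,B,C,D}; column 3 has {B,C,D,F}, so it must be E.
(r2,c4): row 2 has {A,B,C,D,E}; column 4 has {A,C,D}, so it must be F.
(r3,c3): row 3 has {F}; column 3 has {B,C,D,E,F}, so it must be A.
(r3,c6): row 3 has {A,F}; column 6 has {C,D,E,F}, so it must be B.
(r4,c2): row 4 has {D,F}; column 2 has {A,B,D,E,F}, so it must be C.
(r4,c5): row 4 has {C,D,F}; column 5 has {A,B,D,F}, so it must be E.
(r4,c6): row 4 has {C,D,E,F}; column 6 has {B,C,D,E,F}, so it must be A.
(r5,c1): row 5 has {A,C,D,E,F}; column 1 has {A,C,E,F}, so it must be B.
(r3,c1): row 3 has {A,B,F}; column 1 has {A,B,C,E,F}, so it must be D.
(r3,c4): row 3 has {A,B,D,F}; column 4 has {A,C,D,F}, so it must be E.
(r3,c5): row 3 has {A,B,D,E,F}; column 5 has {A,B,D,E,F}, so it must be C.
(r4,c4): row 4 has {A,C,D,E,F}; column 4 has {A,C,D,E,F}, so it must be B.

A E B C D F / C B E F A D / D F A E C B / F C D B E A / B D C A F E / E A F D B C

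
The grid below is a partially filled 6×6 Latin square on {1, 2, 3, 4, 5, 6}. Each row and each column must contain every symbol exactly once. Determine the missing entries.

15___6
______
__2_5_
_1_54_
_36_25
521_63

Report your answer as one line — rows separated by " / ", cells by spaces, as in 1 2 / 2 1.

1 5 4 2 3 6 / 2 6 5 3 1 4 / 3 4 2 6 5 1 / 6 1 3 5 4 2 / 4 3 6 1 2 5 / 5 2 1 4 6 3

row 1 has {1,5,6}; column 5 has {2,4,5,6} — only 3 is left for (r1,c5).
row 2 is empty so far; column 5 has {2,3,4,5,6} — only 1 is left for (r2,c5).
row 4 has {1,4,5}; column 3 has {1,2,6} — only 3 is left for (r4,c3).
row 4 has {1,3,4,5}; column 6 has {3,5,6} — only 2 is left for (r4,c6).
row 5 has {2,3,5,6}; column 1 has {1,5} — only 4 is left for (r5,c1).
row 5 has {2,3,4,5,6}; column 4 has {5} — only 1 is left for (r5,c4).
row 6 has {1,2,3,5,6}; column 4 has {1,5} — only 4 is left for (r6,c4).
row 1 has {1,3,5,6}; column 3 has {1,2,3,6} — only 4 is left for (r1,c3).
row 1 has {1,3,4,5,6}; column 4 has {1,4,5} — only 2 is left for (r1,c4).
row 2 has {1}; column 3 has {1,2,3,4,6} — only 5 is left for (r2,c3).
row 2 has {1,5}; column 6 has {2,3,5,6} — only 4 is left for (r2,c6).
row 3 has {2,5}; column 6 has {2,3,4,5,6} — only 1 is left for (r3,c6).
row 4 has {1,2,3,4,5}; column 1 has {1,4,5} — only 6 is left for (r4,c1).
row 2 has {1,4,5}; column 2 has {1,2,3,5} — only 6 is left for (r2,c2).
row 2 has {1,4,5,6}; column 4 has {1,2,4,5} — only 3 is left for (r2,c4).
row 3 has {1,2,5}; column 1 has {1,4,5,6} — only 3 is left for (r3,c1).
row 3 has {1,2,3,5}; column 2 has {1,2,3,5,6} — only 4 is left for (r3,c2).
row 3 has {1,2,3,4,5}; column 4 has {1,2,3,4,5} — only 6 is left for (r3,c4).
row 2 has {1,3,4,5,6}; column 1 has {1,3,4,5,6} — only 2 is left for (r2,c1).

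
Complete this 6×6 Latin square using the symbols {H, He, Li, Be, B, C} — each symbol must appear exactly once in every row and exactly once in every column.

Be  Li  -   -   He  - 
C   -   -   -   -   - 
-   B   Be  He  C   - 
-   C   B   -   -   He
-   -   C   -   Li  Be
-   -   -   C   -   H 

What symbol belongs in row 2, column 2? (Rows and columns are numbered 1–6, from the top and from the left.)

H

(r1,c3) = H
(r1,c4) = B
(r1,c6) = C
(r3,c6) = Li
(r5,c4) = H
(r2,c6) = B
(r3,c1) = H
(r4,c1) = Li
(r4,c4) = Be
(r4,c5) = H
(r5,c2) = He
(r6,c2) = Be
(r6,c5) = B
(r2,c2) = H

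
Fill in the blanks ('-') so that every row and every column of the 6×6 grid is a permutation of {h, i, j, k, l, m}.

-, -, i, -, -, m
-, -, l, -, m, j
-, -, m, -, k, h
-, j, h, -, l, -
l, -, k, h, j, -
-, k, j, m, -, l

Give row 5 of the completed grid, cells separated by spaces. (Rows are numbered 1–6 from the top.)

l m k h j i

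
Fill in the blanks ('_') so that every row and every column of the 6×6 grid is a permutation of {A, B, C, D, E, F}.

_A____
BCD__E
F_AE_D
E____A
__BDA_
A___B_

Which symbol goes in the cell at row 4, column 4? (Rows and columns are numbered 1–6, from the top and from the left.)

At row 2, column 5: row 2 has {B,C,D,E}; column 5 has {A,B}; that leaves F.
At row 3, column 2: row 3 has {A,D,E,F}; column 2 has {A,C}; that leaves B.
At row 3, column 5: row 3 has {A,B,D,E,F}; column 5 has {A,B,F}; that leaves C.
At row 4, column 5: row 4 has {A,E}; column 5 has {A,B,C,F}; that leaves D.
At row 5, column 1: row 5 has {A,B,D}; column 1 has {A,B,E,F}; that leaves C.
At row 5, column 6: row 5 has {A,B,C,D}; column 6 has {A,D,E}; that leaves F.
At row 6, column 6: row 6 has {A,B}; column 6 has {A,D,E,F}; that leaves C.
At row 1, column 1: row 1 has {A}; column 1 has {A,B,C,E,F}; that leaves D.
At row 1, column 5: row 1 has {A,D}; column 5 has {A,B,C,D,F}; that leaves E.
At row 1, column 6: row 1 has {A,D,E}; column 6 has {A,C,D,E,F}; that leaves B.
At row 2, column 4: row 2 has {B,C,D,E,F}; column 4 has {D,E}; that leaves A.
At row 4, column 2: row 4 has {A,D,E}; column 2 has {A,B,C}; that leaves F.
At row 4, column 3: row 4 has {A,D,E,F}; column 3 has {A,B,D}; that leaves C.
At row 4, column 4: row 4 has {A,C,D,E,F}; column 4 has {A,D,E}; that leaves B.

B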